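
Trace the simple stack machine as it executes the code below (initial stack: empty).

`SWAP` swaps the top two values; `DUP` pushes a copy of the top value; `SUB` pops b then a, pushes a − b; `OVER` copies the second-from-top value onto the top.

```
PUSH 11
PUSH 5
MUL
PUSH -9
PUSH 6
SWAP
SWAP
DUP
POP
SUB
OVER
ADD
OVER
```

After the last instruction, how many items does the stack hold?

3

PUSH 11 -> 11
PUSH 5  -> 11 5
MUL     -> 55
PUSH -9 -> 55 -9
PUSH 6  -> 55 -9 6
SWAP    -> 55 6 -9
SWAP    -> 55 -9 6
DUP     -> 55 -9 6 6
POP     -> 55 -9 6
SUB     -> 55 -15
OVER    -> 55 -15 55
ADD     -> 55 40
OVER    -> 55 40 55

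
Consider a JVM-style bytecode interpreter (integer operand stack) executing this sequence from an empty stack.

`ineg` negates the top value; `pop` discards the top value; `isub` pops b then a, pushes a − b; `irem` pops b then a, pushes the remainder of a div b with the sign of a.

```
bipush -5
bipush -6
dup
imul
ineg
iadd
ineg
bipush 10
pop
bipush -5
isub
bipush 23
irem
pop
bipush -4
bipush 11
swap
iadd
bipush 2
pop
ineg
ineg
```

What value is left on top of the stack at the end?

bipush -5 -> [-5]
bipush -6 -> [-5, -6]
dup       -> [-5, -6, -6]
imul      -> [-5, 36]
ineg      -> [-5, -36]
iadd      -> [-41]
ineg      -> [41]
bipush 10 -> [41, 10]
pop       -> [41]
bipush -5 -> [41, -5]
isub      -> [46]
bipush 23 -> [46, 23]
irem      -> [0]
pop       -> []
bipush -4 -> [-4]
bipush 11 -> [-4, 11]
swap      -> [11, -4]
iadd      -> [7]
bipush 2  -> [7, 2]
pop       -> [7]
ineg      -> [-7]
ineg      -> [7]

7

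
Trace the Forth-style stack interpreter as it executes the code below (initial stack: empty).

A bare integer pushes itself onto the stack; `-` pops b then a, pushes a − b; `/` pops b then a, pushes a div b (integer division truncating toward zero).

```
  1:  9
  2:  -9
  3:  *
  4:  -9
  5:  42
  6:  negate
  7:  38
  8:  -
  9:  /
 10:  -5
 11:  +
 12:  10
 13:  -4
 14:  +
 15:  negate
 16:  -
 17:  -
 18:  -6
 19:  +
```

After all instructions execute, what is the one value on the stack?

9       9
-9      9 -9
*       -81
-9      -81 -9
42      -81 -9 42
negate  -81 -9 -42
38      -81 -9 -42 38
-       -81 -9 -80
/       -81 0
-5      -81 0 -5
+       -81 -5
10      -81 -5 10
-4      -81 -5 10 -4
+       -81 -5 6
negate  -81 -5 -6
-       -81 1
-       -82
-6      -82 -6
+       -88

-88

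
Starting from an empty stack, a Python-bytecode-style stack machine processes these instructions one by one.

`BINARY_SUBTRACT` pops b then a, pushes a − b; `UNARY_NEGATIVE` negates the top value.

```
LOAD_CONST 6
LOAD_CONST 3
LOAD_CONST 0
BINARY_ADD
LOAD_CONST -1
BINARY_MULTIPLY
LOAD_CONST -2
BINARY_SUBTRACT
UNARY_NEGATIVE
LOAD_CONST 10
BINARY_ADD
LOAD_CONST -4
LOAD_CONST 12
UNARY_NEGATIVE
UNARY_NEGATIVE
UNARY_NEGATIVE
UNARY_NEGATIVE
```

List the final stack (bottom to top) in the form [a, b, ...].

[6, 11, -4, 12]

LOAD_CONST 6    → 6
LOAD_CONST 3    → 6 3
LOAD_CONST 0    → 6 3 0
BINARY_ADD      → 6 3
LOAD_CONST -1   → 6 3 -1
BINARY_MULTIPLY → 6 -3
LOAD_CONST -2   → 6 -3 -2
BINARY_SUBTRACT → 6 -1
UNARY_NEGATIVE  → 6 1
LOAD_CONST 10   → 6 1 10
BINARY_ADD      → 6 11
LOAD_CONST -4   → 6 11 -4
LOAD_CONST 12   → 6 11 -4 12
UNARY_NEGATIVE  → 6 11 -4 -12
UNARY_NEGATIVE  → 6 11 -4 12
UNARY_NEGATIVE  → 6 11 -4 -12
UNARY_NEGATIVE  → 6 11 -4 12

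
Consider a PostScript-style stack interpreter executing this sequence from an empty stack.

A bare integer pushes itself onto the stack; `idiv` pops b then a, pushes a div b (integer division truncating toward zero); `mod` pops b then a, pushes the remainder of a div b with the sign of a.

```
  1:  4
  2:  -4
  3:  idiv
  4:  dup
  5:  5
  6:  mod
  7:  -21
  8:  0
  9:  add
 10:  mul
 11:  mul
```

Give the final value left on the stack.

-21

4    → [4]
-4   → [4, -4]
idiv → [-1]
dup  → [-1, -1]
5    → [-1, -1, 5]
mod  → [-1, -1]
-21  → [-1, -1, -21]
0    → [-1, -1, -21, 0]
add  → [-1, -1, -21]
mul  → [-1, 21]
mul  → [-21]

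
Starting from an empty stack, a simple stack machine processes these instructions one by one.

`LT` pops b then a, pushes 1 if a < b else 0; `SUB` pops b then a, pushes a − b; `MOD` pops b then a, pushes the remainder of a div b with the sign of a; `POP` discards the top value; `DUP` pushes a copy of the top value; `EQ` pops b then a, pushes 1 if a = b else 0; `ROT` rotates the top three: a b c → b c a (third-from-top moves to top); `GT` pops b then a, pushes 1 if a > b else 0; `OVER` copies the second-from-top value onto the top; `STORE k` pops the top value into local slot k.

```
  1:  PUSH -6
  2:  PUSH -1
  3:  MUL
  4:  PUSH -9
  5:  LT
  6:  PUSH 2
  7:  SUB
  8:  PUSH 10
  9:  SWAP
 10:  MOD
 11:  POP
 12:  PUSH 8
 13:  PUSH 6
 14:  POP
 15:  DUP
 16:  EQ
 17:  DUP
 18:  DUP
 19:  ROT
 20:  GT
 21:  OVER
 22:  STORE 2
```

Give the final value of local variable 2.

PUSH -6 → [-6]
PUSH -1 → [-6, -1]
MUL     → [6]
PUSH -9 → [6, -9]
LT      → [0]
PUSH 2  → [0, 2]
SUB     → [-2]
PUSH 10 → [-2, 10]
SWAP    → [10, -2]
MOD     → [0]
POP     → []
PUSH 8  → [8]
PUSH 6  → [8, 6]
POP     → [8]
DUP     → [8, 8]
EQ      → [1]
DUP     → [1, 1]
DUP     → [1, 1, 1]
ROT     → [1, 1, 1]
GT      → [1, 0]
OVER    → [1, 0, 1]
STORE 2 → [1, 0]

1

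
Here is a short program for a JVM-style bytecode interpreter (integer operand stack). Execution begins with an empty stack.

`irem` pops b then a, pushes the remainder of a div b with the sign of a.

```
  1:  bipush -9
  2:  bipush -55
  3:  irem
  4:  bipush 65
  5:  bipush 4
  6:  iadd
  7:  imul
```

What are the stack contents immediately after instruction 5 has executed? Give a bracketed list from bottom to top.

bipush -9  : -9
bipush -55 : -9 -55
irem       : -9
bipush 65  : -9 65
bipush 4   : -9 65 4

[-9, 65, 4]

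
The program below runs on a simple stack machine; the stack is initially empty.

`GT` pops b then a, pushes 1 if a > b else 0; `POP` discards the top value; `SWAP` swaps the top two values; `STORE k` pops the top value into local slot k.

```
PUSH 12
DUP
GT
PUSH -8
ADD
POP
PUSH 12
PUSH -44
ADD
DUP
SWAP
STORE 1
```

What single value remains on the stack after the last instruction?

-32

PUSH 12  → [12]
DUP      → [12, 12]
GT       → [0]
PUSH -8  → [0, -8]
ADD      → [-8]
POP      → []
PUSH 12  → [12]
PUSH -44 → [12, -44]
ADD      → [-32]
DUP      → [-32, -32]
SWAP     → [-32, -32]
STORE 1  → [-32]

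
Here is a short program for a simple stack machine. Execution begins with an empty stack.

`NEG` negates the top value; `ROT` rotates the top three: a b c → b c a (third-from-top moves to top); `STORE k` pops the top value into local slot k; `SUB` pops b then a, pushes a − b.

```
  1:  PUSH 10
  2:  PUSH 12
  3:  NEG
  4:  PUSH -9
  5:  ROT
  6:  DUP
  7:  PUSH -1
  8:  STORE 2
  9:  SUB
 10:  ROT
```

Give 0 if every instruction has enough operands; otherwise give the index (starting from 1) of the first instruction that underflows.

0

PUSH 10 : [10]
PUSH 12 : [10, 12]
NEG     : [10, -12]
PUSH -9 : [10, -12, -9]
ROT     : [-12, -9, 10]
DUP     : [-12, -9, 10, 10]
PUSH -1 : [-12, -9, 10, 10, -1]
STORE 2 : [-12, -9, 10, 10]
SUB     : [-12, -9, 0]
ROT     : [-9, 0, -12]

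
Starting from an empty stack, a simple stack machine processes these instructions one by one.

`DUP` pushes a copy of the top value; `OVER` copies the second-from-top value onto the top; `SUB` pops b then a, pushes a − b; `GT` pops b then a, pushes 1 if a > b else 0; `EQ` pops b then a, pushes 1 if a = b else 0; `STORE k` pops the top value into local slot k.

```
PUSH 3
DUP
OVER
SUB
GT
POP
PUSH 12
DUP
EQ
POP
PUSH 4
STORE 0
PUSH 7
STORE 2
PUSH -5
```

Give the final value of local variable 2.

7

PUSH 3  → [3]
DUP     → [3, 3]
OVER    → [3, 3, 3]
SUB     → [3, 0]
GT      → [1]
POP     → []
PUSH 12 → [12]
DUP     → [12, 12]
EQ      → [1]
POP     → []
PUSH 4  → [4]
STORE 0 → []
PUSH 7  → [7]
STORE 2 → []
PUSH -5 → [-5]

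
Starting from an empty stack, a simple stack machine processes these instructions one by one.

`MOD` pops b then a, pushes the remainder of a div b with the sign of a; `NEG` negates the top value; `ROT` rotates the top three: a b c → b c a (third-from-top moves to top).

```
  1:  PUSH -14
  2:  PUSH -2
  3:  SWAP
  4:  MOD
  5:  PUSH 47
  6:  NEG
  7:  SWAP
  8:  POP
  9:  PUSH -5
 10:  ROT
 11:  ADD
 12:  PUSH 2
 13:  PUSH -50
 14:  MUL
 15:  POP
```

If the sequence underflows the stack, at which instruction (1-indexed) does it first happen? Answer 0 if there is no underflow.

PUSH -14 → [-14]
PUSH -2  → [-14, -2]
SWAP     → [-2, -14]
MOD      → [-2]
PUSH 47  → [-2, 47]
NEG      → [-2, -47]
SWAP     → [-47, -2]
POP      → [-47]
PUSH -5  → [-47, -5]
ROT  — needs 3 operands, stack has 2 → underflow

10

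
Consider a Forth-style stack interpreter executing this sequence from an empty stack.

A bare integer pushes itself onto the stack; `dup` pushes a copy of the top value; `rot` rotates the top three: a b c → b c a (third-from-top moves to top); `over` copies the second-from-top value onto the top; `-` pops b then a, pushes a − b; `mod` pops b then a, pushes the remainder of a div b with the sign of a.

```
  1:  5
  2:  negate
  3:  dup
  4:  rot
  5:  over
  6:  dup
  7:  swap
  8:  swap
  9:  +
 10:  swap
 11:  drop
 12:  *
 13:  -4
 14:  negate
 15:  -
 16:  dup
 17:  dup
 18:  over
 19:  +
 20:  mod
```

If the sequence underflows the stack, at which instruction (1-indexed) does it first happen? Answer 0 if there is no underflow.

4

5      : [5]
negate : [-5]
dup    : [-5, -5]
rot  — needs 3 operands, stack has 2 → underflow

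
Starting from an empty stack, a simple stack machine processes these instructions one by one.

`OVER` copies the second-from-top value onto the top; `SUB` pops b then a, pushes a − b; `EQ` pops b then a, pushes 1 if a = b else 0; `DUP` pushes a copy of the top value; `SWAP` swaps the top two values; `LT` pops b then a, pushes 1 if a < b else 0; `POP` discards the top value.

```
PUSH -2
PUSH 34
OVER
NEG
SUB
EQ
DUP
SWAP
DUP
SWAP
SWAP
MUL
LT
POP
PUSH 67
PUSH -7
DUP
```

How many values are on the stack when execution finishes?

PUSH -2 → -2
PUSH 34 → -2 34
OVER    → -2 34 -2
NEG     → -2 34 2
SUB     → -2 32
EQ      → 0
DUP     → 0 0
SWAP    → 0 0
DUP     → 0 0 0
SWAP    → 0 0 0
SWAP    → 0 0 0
MUL     → 0 0
LT      → 0
POP     → (empty)
PUSH 67 → 67
PUSH -7 → 67 -7
DUP     → 67 -7 -7

3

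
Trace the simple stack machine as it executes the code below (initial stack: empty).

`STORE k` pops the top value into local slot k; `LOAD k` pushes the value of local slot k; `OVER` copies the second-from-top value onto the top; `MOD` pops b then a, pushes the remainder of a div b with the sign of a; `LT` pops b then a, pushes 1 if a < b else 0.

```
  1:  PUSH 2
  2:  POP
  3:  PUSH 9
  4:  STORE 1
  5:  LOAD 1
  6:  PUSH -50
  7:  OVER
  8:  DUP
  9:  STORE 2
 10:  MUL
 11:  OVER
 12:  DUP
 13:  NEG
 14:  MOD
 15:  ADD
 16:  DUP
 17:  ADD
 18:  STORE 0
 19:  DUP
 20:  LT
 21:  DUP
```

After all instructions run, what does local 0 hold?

PUSH 2    2
POP       (empty)
PUSH 9    9
STORE 1   (empty)
LOAD 1    9
PUSH -50  9 -50
OVER      9 -50 9
DUP       9 -50 9 9
STORE 2   9 -50 9
MUL       9 -450
OVER      9 -450 9
DUP       9 -450 9 9
NEG       9 -450 9 -9
MOD       9 -450 0
ADD       9 -450
DUP       9 -450 -450
ADD       9 -900
STORE 0   9
DUP       9 9
LT        0
DUP       0 0

-900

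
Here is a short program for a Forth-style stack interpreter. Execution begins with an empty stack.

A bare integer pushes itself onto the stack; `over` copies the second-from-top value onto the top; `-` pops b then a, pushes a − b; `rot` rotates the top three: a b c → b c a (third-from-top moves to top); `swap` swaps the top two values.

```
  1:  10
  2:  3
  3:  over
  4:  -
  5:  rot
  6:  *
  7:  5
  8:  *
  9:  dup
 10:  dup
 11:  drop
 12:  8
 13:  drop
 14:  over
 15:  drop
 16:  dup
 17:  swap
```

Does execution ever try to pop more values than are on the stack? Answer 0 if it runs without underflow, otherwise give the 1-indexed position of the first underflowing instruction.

5

10   → [10]
3    → [10, 3]
over → [10, 3, 10]
-    → [10, -7]
rot  — needs 3 operands, stack has 2 → underflow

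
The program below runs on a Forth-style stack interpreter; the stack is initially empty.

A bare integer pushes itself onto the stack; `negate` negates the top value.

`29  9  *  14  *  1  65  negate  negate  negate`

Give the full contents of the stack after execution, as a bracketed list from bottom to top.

[3654, 1, -65]

29     -> 29
9      -> 29 9
*      -> 261
14     -> 261 14
*      -> 3654
1      -> 3654 1
65     -> 3654 1 65
negate -> 3654 1 -65
negate -> 3654 1 65
negate -> 3654 1 -65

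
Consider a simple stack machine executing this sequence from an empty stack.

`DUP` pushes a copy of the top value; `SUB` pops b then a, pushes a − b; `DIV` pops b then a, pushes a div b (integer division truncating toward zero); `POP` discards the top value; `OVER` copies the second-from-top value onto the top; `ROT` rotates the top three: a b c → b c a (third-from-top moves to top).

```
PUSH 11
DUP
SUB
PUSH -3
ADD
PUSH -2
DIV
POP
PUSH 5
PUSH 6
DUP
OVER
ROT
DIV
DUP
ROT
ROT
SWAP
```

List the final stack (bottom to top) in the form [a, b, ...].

PUSH 11 : [11]
DUP     : [11, 11]
SUB     : [0]
PUSH -3 : [0, -3]
ADD     : [-3]
PUSH -2 : [-3, -2]
DIV     : [1]
POP     : []
PUSH 5  : [5]
PUSH 6  : [5, 6]
DUP     : [5, 6, 6]
OVER    : [5, 6, 6, 6]
ROT     : [5, 6, 6, 6]
DIV     : [5, 6, 1]
DUP     : [5, 6, 1, 1]
ROT     : [5, 1, 1, 6]
ROT     : [5, 1, 6, 1]
SWAP    : [5, 1, 1, 6]

[5, 1, 1, 6]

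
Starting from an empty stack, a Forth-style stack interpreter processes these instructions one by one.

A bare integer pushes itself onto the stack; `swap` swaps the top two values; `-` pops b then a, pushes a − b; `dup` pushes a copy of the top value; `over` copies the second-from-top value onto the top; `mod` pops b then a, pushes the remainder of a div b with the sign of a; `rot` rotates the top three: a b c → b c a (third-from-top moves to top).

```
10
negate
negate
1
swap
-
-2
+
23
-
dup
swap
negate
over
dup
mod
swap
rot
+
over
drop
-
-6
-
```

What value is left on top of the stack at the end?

6

10     -> [10]
negate -> [-10]
negate -> [10]
1      -> [10, 1]
swap   -> [1, 10]
-      -> [-9]
-2     -> [-9, -2]
+      -> [-11]
23     -> [-11, 23]
-      -> [-34]
dup    -> [-34, -34]
swap   -> [-34, -34]
negate -> [-34, 34]
over   -> [-34, 34, -34]
dup    -> [-34, 34, -34, -34]
mod    -> [-34, 34, 0]
swap   -> [-34, 0, 34]
rot    -> [0, 34, -34]
+      -> [0, 0]
over   -> [0, 0, 0]
drop   -> [0, 0]
-      -> [0]
-6     -> [0, -6]
-      -> [6]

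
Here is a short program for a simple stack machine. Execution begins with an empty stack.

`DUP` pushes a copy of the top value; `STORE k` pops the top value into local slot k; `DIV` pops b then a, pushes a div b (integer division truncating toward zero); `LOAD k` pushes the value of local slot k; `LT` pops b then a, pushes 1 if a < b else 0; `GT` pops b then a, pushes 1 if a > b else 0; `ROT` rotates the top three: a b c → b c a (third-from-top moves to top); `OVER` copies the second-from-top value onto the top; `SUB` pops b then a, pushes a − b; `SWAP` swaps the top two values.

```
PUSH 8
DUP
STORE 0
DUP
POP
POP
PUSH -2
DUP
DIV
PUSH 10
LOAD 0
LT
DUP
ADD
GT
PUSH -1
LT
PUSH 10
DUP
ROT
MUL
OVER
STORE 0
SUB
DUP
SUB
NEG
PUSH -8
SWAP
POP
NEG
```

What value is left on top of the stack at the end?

PUSH 8  : 8
DUP     : 8 8
STORE 0 : 8
DUP     : 8 8
POP     : 8
POP     : (empty)
PUSH -2 : -2
DUP     : -2 -2
DIV     : 1
PUSH 10 : 1 10
LOAD 0  : 1 10 8
LT      : 1 0
DUP     : 1 0 0
ADD     : 1 0
GT      : 1
PUSH -1 : 1 -1
LT      : 0
PUSH 10 : 0 10
DUP     : 0 10 10
ROT     : 10 10 0
MUL     : 10 0
OVER    : 10 0 10
STORE 0 : 10 0
SUB     : 10
DUP     : 10 10
SUB     : 0
NEG     : 0
PUSH -8 : 0 -8
SWAP    : -8 0
POP     : -8
NEG     : 8

8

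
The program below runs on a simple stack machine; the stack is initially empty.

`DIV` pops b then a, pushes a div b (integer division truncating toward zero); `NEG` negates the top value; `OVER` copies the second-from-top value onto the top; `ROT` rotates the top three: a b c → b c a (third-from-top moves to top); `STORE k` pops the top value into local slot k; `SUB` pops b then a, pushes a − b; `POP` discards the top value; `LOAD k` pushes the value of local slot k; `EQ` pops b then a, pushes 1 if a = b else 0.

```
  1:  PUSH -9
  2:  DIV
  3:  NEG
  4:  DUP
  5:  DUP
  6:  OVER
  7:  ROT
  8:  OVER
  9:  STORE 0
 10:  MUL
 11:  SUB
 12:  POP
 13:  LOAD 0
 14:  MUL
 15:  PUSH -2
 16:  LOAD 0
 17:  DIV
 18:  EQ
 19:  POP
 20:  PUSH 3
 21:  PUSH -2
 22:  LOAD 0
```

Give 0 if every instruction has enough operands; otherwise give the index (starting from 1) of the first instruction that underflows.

2

PUSH -9 : [-9]
DIV  — needs 2 operands, stack has 1 → underflow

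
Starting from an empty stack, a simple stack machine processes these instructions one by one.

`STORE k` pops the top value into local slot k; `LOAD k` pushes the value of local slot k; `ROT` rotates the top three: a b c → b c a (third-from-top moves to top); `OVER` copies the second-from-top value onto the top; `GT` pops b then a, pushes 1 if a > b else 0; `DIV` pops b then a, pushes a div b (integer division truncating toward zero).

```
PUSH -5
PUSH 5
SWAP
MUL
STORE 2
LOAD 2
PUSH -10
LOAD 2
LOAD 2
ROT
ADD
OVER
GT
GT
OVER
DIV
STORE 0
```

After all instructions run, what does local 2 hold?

-25

PUSH -5  -> -5
PUSH 5   -> -5 5
SWAP     -> 5 -5
MUL      -> -25
STORE 2  -> (empty)
LOAD 2   -> -25
PUSH -10 -> -25 -10
LOAD 2   -> -25 -10 -25
LOAD 2   -> -25 -10 -25 -25
ROT      -> -25 -25 -25 -10
ADD      -> -25 -25 -35
OVER     -> -25 -25 -35 -25
GT       -> -25 -25 0
GT       -> -25 0
OVER     -> -25 0 -25
DIV      -> -25 0
STORE 0  -> -25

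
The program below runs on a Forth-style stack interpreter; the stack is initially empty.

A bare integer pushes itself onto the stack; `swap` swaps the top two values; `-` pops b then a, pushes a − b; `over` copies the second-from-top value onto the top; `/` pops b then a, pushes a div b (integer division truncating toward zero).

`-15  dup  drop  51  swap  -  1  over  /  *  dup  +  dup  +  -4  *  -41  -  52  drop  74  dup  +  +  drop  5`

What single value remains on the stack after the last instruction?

5

-15  -> -15
dup  -> -15 -15
drop -> -15
51   -> -15 51
swap -> 51 -15
-    -> 66
1    -> 66 1
over -> 66 1 66
/    -> 66 0
*    -> 0
dup  -> 0 0
+    -> 0
dup  -> 0 0
+    -> 0
-4   -> 0 -4
*    -> 0
-41  -> 0 -41
-    -> 41
52   -> 41 52
drop -> 41
74   -> 41 74
dup  -> 41 74 74
+    -> 41 148
+    -> 189
drop -> (empty)
5    -> 5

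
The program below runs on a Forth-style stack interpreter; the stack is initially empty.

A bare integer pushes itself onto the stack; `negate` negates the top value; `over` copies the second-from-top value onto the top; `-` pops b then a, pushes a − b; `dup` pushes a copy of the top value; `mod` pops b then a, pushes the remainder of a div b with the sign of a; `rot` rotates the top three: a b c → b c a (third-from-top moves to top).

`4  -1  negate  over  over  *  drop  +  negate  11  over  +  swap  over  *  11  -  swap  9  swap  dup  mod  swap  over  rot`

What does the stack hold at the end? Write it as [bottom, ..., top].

4       [4]
-1      [4, -1]
negate  [4, 1]
over    [4, 1, 4]
over    [4, 1, 4, 1]
*       [4, 1, 4]
drop    [4, 1]
+       [5]
negate  [-5]
11      [-5, 11]
over    [-5, 11, -5]
+       [-5, 6]
swap    [6, -5]
over    [6, -5, 6]
*       [6, -30]
11      [6, -30, 11]
-       [6, -41]
swap    [-41, 6]
9       [-41, 6, 9]
swap    [-41, 9, 6]
dup     [-41, 9, 6, 6]
mod     [-41, 9, 0]
swap    [-41, 0, 9]
over    [-41, 0, 9, 0]
rot     [-41, 9, 0, 0]

[-41, 9, 0, 0]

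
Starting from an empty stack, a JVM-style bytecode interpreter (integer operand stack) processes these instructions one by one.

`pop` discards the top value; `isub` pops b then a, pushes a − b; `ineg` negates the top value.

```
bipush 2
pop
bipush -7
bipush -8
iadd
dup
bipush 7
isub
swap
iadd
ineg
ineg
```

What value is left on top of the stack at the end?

bipush 2  : [2]
pop       : []
bipush -7 : [-7]
bipush -8 : [-7, -8]
iadd      : [-15]
dup       : [-15, -15]
bipush 7  : [-15, -15, 7]
isub      : [-15, -22]
swap      : [-22, -15]
iadd      : [-37]
ineg      : [37]
ineg      : [-37]

-37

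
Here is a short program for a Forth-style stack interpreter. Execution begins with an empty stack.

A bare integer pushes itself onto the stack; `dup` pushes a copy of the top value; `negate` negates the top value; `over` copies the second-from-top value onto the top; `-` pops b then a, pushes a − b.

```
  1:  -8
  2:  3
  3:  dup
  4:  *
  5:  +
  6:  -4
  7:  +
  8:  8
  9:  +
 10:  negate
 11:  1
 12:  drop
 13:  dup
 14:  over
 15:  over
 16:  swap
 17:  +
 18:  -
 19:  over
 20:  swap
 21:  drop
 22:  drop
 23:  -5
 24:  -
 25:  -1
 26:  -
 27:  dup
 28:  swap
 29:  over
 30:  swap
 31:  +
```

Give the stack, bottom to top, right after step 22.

-8     : [-8]
3      : [-8, 3]
dup    : [-8, 3, 3]
*      : [-8, 9]
+      : [1]
-4     : [1, -4]
+      : [-3]
8      : [-3, 8]
+      : [5]
negate : [-5]
1      : [-5, 1]
drop   : [-5]
dup    : [-5, -5]
over   : [-5, -5, -5]
over   : [-5, -5, -5, -5]
swap   : [-5, -5, -5, -5]
+      : [-5, -5, -10]
-      : [-5, 5]
over   : [-5, 5, -5]
swap   : [-5, -5, 5]
drop   : [-5, -5]
drop   : [-5]

[-5]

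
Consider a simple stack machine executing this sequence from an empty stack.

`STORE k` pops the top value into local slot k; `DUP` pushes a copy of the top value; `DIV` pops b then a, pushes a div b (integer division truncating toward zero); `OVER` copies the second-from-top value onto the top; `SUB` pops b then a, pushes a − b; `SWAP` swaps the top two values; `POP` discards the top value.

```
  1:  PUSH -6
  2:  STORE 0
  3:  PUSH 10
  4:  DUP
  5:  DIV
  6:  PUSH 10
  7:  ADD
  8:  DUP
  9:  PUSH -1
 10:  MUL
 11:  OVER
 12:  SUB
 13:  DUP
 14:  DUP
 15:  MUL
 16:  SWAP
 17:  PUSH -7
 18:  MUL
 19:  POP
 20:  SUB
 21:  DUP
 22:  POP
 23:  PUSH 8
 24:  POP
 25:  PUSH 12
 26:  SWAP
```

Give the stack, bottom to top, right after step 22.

PUSH -6 : -6
STORE 0 : (empty)
PUSH 10 : 10
DUP     : 10 10
DIV     : 1
PUSH 10 : 1 10
ADD     : 11
DUP     : 11 11
PUSH -1 : 11 11 -1
MUL     : 11 -11
OVER    : 11 -11 11
SUB     : 11 -22
DUP     : 11 -22 -22
DUP     : 11 -22 -22 -22
MUL     : 11 -22 484
SWAP    : 11 484 -22
PUSH -7 : 11 484 -22 -7
MUL     : 11 484 154
POP     : 11 484
SUB     : -473
DUP     : -473 -473
POP     : -473

[-473]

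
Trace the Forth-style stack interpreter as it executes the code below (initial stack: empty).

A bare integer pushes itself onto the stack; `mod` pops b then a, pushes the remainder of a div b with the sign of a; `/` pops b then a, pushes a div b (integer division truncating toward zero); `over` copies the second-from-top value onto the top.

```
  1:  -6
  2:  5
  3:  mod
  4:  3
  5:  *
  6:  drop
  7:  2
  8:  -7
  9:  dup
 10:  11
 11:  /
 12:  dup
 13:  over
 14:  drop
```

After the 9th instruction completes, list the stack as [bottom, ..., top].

[2, -7, -7]

-6    -6
5     -6 5
mod   -1
3     -1 3
*     -3
drop  (empty)
2     2
-7    2 -7
dup   2 -7 -7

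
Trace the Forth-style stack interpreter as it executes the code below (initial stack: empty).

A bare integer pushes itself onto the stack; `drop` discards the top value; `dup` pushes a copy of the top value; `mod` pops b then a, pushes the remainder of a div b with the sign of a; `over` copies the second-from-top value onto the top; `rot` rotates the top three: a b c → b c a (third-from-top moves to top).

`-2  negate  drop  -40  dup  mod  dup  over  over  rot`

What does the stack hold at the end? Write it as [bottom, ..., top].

-2     -> -2
negate -> 2
drop   -> (empty)
-40    -> -40
dup    -> -40 -40
mod    -> 0
dup    -> 0 0
over   -> 0 0 0
over   -> 0 0 0 0
rot    -> 0 0 0 0

[0, 0, 0, 0]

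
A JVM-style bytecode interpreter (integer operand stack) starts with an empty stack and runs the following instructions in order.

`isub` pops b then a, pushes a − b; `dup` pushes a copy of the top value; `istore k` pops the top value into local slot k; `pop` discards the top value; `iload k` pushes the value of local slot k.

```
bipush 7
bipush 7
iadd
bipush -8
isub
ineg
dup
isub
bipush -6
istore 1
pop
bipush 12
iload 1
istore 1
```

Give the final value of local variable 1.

bipush 7   7
bipush 7   7 7
iadd       14
bipush -8  14 -8
isub       22
ineg       -22
dup        -22 -22
isub       0
bipush -6  0 -6
istore 1   0
pop        (empty)
bipush 12  12
iload 1    12 -6
istore 1   12

-6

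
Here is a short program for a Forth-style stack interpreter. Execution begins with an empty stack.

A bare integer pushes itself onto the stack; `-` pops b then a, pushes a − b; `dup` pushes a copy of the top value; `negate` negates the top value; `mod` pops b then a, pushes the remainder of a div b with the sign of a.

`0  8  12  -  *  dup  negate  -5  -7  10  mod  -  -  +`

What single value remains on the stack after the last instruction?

0      -> [0]
8      -> [0, 8]
12     -> [0, 8, 12]
-      -> [0, -4]
*      -> [0]
dup    -> [0, 0]
negate -> [0, 0]
-5     -> [0, 0, -5]
-7     -> [0, 0, -5, -7]
10     -> [0, 0, -5, -7, 10]
mod    -> [0, 0, -5, -7]
-      -> [0, 0, 2]
-      -> [0, -2]
+      -> [-2]

-2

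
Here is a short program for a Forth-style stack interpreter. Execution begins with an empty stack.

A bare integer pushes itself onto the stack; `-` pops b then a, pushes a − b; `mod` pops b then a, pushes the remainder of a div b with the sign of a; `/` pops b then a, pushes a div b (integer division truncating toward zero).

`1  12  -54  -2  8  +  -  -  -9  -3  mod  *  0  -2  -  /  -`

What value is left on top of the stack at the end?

1   → [1]
12  → [1, 12]
-54 → [1, 12, -54]
-2  → [1, 12, -54, -2]
8   → [1, 12, -54, -2, 8]
+   → [1, 12, -54, 6]
-   → [1, 12, -60]
-   → [1, 72]
-9  → [1, 72, -9]
-3  → [1, 72, -9, -3]
mod → [1, 72, 0]
*   → [1, 0]
0   → [1, 0, 0]
-2  → [1, 0, 0, -2]
-   → [1, 0, 2]
/   → [1, 0]
-   → [1]

1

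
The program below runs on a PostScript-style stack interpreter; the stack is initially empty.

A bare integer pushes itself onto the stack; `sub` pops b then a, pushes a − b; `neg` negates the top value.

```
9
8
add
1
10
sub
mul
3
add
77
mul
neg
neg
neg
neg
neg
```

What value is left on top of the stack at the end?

9   -> [9]
8   -> [9, 8]
add -> [17]
1   -> [17, 1]
10  -> [17, 1, 10]
sub -> [17, -9]
mul -> [-153]
3   -> [-153, 3]
add -> [-150]
77  -> [-150, 77]
mul -> [-11550]
neg -> [11550]
neg -> [-11550]
neg -> [11550]
neg -> [-11550]
neg -> [11550]

11550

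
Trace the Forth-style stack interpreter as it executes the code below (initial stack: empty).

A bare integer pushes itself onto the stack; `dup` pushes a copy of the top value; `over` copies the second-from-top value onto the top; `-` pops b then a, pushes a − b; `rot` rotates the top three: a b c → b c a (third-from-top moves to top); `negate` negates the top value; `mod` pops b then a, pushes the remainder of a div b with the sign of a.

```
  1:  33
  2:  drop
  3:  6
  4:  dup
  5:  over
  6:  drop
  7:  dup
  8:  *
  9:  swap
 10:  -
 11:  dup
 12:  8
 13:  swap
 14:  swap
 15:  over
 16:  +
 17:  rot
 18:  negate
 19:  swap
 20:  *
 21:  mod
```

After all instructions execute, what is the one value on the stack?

33     : 33
drop   : (empty)
6      : 6
dup    : 6 6
over   : 6 6 6
drop   : 6 6
dup    : 6 6 6
*      : 6 36
swap   : 36 6
-      : 30
dup    : 30 30
8      : 30 30 8
swap   : 30 8 30
swap   : 30 30 8
over   : 30 30 8 30
+      : 30 30 38
rot    : 30 38 30
negate : 30 38 -30
swap   : 30 -30 38
*      : 30 -1140
mod    : 30

30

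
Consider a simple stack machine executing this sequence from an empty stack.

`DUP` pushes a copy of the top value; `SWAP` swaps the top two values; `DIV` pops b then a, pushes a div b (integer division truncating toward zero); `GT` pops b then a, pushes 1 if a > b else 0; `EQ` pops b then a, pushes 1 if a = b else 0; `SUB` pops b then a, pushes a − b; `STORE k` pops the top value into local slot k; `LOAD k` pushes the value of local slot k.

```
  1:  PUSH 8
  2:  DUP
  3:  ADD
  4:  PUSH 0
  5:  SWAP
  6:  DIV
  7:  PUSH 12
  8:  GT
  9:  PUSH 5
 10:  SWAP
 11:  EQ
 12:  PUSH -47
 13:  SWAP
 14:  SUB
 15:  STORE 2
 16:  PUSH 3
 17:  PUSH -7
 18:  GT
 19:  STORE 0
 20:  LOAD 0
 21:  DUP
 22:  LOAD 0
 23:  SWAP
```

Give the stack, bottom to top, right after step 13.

PUSH 8   -> [8]
DUP      -> [8, 8]
ADD      -> [16]
PUSH 0   -> [16, 0]
SWAP     -> [0, 16]
DIV      -> [0]
PUSH 12  -> [0, 12]
GT       -> [0]
PUSH 5   -> [0, 5]
SWAP     -> [5, 0]
EQ       -> [0]
PUSH -47 -> [0, -47]
SWAP     -> [-47, 0]

[-47, 0]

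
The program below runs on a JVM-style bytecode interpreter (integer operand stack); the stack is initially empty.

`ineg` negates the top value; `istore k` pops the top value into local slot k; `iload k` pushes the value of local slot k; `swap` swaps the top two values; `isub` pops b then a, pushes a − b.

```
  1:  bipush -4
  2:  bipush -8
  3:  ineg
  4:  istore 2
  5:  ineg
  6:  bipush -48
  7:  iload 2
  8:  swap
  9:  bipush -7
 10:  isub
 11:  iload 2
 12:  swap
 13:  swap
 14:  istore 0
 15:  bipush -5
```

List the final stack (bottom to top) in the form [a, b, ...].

bipush -4  -> [-4]
bipush -8  -> [-4, -8]
ineg       -> [-4, 8]
istore 2   -> [-4]
ineg       -> [4]
bipush -48 -> [4, -48]
iload 2    -> [4, -48, 8]
swap       -> [4, 8, -48]
bipush -7  -> [4, 8, -48, -7]
isub       -> [4, 8, -41]
iload 2    -> [4, 8, -41, 8]
swap       -> [4, 8, 8, -41]
swap       -> [4, 8, -41, 8]
istore 0   -> [4, 8, -41]
bipush -5  -> [4, 8, -41, -5]

[4, 8, -41, -5]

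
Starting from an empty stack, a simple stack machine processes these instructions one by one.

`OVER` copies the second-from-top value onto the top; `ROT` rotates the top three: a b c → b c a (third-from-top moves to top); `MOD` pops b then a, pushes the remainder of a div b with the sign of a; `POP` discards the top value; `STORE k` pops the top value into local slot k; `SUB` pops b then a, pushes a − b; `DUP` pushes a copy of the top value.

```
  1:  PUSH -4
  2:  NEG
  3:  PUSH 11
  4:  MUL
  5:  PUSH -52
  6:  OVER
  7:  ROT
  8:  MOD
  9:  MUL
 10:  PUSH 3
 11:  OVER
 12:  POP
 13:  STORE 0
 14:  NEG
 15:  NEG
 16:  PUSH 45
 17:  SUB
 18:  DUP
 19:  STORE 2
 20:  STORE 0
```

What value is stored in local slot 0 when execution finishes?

PUSH -4  → -4
NEG      → 4
PUSH 11  → 4 11
MUL      → 44
PUSH -52 → 44 -52
OVER     → 44 -52 44
ROT      → -52 44 44
MOD      → -52 0
MUL      → 0
PUSH 3   → 0 3
OVER     → 0 3 0
POP      → 0 3
STORE 0  → 0
NEG      → 0
NEG      → 0
PUSH 45  → 0 45
SUB      → -45
DUP      → -45 -45
STORE 2  → -45
STORE 0  → (empty)

-45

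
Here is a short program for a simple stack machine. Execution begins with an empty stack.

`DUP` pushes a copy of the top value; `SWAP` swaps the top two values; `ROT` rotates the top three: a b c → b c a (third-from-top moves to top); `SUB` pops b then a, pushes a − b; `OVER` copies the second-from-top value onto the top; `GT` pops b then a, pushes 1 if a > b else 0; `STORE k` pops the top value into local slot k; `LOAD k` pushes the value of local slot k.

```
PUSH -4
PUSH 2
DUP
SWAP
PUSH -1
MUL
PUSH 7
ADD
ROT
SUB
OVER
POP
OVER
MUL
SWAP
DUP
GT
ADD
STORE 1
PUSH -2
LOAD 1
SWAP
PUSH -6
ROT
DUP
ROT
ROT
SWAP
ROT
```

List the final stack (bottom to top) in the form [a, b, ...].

[-2, 18, -6, 18]

PUSH -4 → [-4]
PUSH 2  → [-4, 2]
DUP     → [-4, 2, 2]
SWAP    → [-4, 2, 2]
PUSH -1 → [-4, 2, 2, -1]
MUL     → [-4, 2, -2]
PUSH 7  → [-4, 2, -2, 7]
ADD     → [-4, 2, 5]
ROT     → [2, 5, -4]
SUB     → [2, 9]
OVER    → [2, 9, 2]
POP     → [2, 9]
OVER    → [2, 9, 2]
MUL     → [2, 18]
SWAP    → [18, 2]
DUP     → [18, 2, 2]
GT      → [18, 0]
ADD     → [18]
STORE 1 → []
PUSH -2 → [-2]
LOAD 1  → [-2, 18]
SWAP    → [18, -2]
PUSH -6 → [18, -2, -6]
ROT     → [-2, -6, 18]
DUP     → [-2, -6, 18, 18]
ROT     → [-2, 18, 18, -6]
ROT     → [-2, 18, -6, 18]
SWAP    → [-2, 18, 18, -6]
ROT     → [-2, 18, -6, 18]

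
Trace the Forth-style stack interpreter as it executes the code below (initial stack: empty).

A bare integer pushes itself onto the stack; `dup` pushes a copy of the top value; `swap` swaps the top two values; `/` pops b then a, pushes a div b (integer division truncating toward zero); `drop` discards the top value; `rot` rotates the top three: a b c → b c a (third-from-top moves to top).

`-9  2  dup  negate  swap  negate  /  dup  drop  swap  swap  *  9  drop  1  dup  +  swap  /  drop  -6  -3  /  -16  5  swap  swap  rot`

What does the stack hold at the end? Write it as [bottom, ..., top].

[-16, 5, 2]

-9      [-9]
2       [-9, 2]
dup     [-9, 2, 2]
negate  [-9, 2, -2]
swap    [-9, -2, 2]
negate  [-9, -2, -2]
/       [-9, 1]
dup     [-9, 1, 1]
drop    [-9, 1]
swap    [1, -9]
swap    [-9, 1]
*       [-9]
9       [-9, 9]
drop    [-9]
1       [-9, 1]
dup     [-9, 1, 1]
+       [-9, 2]
swap    [2, -9]
/       [0]
drop    []
-6      [-6]
-3      [-6, -3]
/       [2]
-16     [2, -16]
5       [2, -16, 5]
swap    [2, 5, -16]
swap    [2, -16, 5]
rot     [-16, 5, 2]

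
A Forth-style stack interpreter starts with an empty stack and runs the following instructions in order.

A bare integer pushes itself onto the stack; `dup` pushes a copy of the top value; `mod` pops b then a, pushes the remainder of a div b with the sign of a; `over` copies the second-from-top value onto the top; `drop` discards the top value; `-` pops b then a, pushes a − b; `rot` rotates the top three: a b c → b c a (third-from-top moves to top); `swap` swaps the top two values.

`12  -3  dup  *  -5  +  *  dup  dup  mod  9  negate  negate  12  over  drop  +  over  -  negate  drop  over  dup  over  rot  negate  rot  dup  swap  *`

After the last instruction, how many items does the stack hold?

12     -> 12
-3     -> 12 -3
dup    -> 12 -3 -3
*      -> 12 9
-5     -> 12 9 -5
+      -> 12 4
*      -> 48
dup    -> 48 48
dup    -> 48 48 48
mod    -> 48 0
9      -> 48 0 9
negate -> 48 0 -9
negate -> 48 0 9
12     -> 48 0 9 12
over   -> 48 0 9 12 9
drop   -> 48 0 9 12
+      -> 48 0 21
over   -> 48 0 21 0
-      -> 48 0 21
negate -> 48 0 -21
drop   -> 48 0
over   -> 48 0 48
dup    -> 48 0 48 48
over   -> 48 0 48 48 48
rot    -> 48 0 48 48 48
negate -> 48 0 48 48 -48
rot    -> 48 0 48 -48 48
dup    -> 48 0 48 -48 48 48
swap   -> 48 0 48 -48 48 48
*      -> 48 0 48 -48 2304

5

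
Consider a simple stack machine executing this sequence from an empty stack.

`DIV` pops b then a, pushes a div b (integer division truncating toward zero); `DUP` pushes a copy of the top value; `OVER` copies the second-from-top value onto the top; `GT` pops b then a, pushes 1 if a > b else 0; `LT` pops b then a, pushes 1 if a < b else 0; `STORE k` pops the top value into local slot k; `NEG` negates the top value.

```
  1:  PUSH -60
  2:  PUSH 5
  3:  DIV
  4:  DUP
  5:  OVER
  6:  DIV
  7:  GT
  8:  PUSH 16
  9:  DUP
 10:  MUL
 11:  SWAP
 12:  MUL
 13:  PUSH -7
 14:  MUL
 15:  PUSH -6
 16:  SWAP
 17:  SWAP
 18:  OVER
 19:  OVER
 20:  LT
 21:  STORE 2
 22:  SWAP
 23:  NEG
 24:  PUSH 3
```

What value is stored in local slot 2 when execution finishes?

0

PUSH -60  -60
PUSH 5    -60 5
DIV       -12
DUP       -12 -12
OVER      -12 -12 -12
DIV       -12 1
GT        0
PUSH 16   0 16
DUP       0 16 16
MUL       0 256
SWAP      256 0
MUL       0
PUSH -7   0 -7
MUL       0
PUSH -6   0 -6
SWAP      -6 0
SWAP      0 -6
OVER      0 -6 0
OVER      0 -6 0 -6
LT        0 -6 0
STORE 2   0 -6
SWAP      -6 0
NEG       -6 0
PUSH 3    -6 0 3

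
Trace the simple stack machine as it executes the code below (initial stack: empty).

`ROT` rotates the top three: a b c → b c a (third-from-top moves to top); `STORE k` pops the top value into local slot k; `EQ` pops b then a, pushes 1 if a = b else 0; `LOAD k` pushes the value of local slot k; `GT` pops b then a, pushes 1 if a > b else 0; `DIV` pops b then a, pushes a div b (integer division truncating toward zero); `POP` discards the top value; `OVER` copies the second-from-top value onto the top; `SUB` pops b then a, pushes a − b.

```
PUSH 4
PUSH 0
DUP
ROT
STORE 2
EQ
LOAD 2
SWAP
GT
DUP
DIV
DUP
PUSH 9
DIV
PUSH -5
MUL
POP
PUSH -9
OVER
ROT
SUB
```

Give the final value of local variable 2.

4

PUSH 4   4
PUSH 0   4 0
DUP      4 0 0
ROT      0 0 4
STORE 2  0 0
EQ       1
LOAD 2   1 4
SWAP     4 1
GT       1
DUP      1 1
DIV      1
DUP      1 1
PUSH 9   1 1 9
DIV      1 0
PUSH -5  1 0 -5
MUL      1 0
POP      1
PUSH -9  1 -9
OVER     1 -9 1
ROT      -9 1 1
SUB      -9 0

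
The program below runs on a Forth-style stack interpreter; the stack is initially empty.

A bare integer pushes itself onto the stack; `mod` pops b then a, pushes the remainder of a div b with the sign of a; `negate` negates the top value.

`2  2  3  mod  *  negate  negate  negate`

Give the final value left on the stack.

-4

2      : [2]
2      : [2, 2]
3      : [2, 2, 3]
mod    : [2, 2]
*      : [4]
negate : [-4]
negate : [4]
negate : [-4]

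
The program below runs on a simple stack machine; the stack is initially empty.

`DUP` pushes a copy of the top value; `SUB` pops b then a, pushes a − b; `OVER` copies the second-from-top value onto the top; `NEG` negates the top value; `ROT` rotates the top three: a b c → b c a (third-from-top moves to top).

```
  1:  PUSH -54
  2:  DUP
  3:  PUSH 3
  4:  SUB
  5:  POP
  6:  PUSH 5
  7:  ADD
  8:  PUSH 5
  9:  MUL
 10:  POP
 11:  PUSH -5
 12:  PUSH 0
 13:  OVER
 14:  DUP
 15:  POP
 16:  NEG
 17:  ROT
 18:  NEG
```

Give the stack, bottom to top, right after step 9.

PUSH -54 -> [-54]
DUP      -> [-54, -54]
PUSH 3   -> [-54, -54, 3]
SUB      -> [-54, -57]
POP      -> [-54]
PUSH 5   -> [-54, 5]
ADD      -> [-49]
PUSH 5   -> [-49, 5]
MUL      -> [-245]

[-245]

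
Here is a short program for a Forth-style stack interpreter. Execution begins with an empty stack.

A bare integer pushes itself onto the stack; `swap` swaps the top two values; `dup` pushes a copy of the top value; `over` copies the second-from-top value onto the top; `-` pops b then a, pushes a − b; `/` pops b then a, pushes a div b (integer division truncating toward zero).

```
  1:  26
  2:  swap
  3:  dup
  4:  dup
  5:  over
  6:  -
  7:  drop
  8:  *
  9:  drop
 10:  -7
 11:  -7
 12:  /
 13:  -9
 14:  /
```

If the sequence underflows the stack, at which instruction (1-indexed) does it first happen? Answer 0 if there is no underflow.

26 → 26
swap  — needs 2 operands, stack has 1 → underflow

2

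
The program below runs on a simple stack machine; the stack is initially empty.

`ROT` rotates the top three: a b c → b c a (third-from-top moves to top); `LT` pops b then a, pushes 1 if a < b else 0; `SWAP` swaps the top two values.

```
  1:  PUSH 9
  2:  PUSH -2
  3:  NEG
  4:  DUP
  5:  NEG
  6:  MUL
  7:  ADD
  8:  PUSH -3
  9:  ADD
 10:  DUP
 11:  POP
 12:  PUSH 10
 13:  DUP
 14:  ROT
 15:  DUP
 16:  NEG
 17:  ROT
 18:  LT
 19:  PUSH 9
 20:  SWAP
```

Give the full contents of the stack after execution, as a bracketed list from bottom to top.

PUSH 9   [9]
PUSH -2  [9, -2]
NEG      [9, 2]
DUP      [9, 2, 2]
NEG      [9, 2, -2]
MUL      [9, -4]
ADD      [5]
PUSH -3  [5, -3]
ADD      [2]
DUP      [2, 2]
POP      [2]
PUSH 10  [2, 10]
DUP      [2, 10, 10]
ROT      [10, 10, 2]
DUP      [10, 10, 2, 2]
NEG      [10, 10, 2, -2]
ROT      [10, 2, -2, 10]
LT       [10, 2, 1]
PUSH 9   [10, 2, 1, 9]
SWAP     [10, 2, 9, 1]

[10, 2, 9, 1]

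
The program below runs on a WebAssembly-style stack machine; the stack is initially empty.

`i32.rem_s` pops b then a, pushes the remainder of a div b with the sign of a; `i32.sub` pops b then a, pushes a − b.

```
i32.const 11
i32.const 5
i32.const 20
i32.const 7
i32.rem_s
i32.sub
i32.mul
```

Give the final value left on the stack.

i32.const 11 → [11]
i32.const 5  → [11, 5]
i32.const 20 → [11, 5, 20]
i32.const 7  → [11, 5, 20, 7]
i32.rem_s    → [11, 5, 6]
i32.sub      → [11, -1]
i32.mul      → [-11]

-11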